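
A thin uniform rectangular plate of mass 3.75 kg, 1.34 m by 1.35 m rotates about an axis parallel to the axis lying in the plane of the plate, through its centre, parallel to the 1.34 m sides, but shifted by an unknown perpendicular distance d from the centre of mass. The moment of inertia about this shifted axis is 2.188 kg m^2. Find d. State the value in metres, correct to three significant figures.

0.657

About the centre-of-mass axis, I_cm = (1/12)Mb² = (1/12)(3.75)(1.35)² = 0.56953 kg m^2.
Parallel axis theorem: I = I_cm + Md², so Md² = 2.188 − 0.56953 = 1.6185 kg m^2.
d = √(1.6185 / 3.75) = 0.65696 m.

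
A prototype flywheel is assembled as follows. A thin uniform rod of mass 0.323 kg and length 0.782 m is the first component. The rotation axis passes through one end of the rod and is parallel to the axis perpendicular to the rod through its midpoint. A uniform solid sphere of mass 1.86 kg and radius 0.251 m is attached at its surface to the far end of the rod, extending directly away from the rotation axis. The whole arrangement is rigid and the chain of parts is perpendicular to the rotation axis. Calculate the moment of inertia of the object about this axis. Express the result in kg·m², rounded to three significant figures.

2.10

Thin rod: I_cm = (1/12)ML² = (1/12)(0.323)(0.782)² = 0.01646 kg·m²; centre at d = 0.391 m, so I = I_cm + Md² gives I = 0.01646 + (0.323)(0.391)² = 0.065841 kg·m².
Solid sphere: I_cm = (2/5)MR² = (2/5)(1.86)(0.251)² = 0.046873 kg·m²; centre at d = 0.391 + 0.391 + 0.251 = 1.033 m, so I = I_cm + Md² gives I = 0.046873 + (1.86)(1.033)² = 2.0317 kg·m².
Total I = 0.065841 + 2.0317 = 2.0975 kg·m².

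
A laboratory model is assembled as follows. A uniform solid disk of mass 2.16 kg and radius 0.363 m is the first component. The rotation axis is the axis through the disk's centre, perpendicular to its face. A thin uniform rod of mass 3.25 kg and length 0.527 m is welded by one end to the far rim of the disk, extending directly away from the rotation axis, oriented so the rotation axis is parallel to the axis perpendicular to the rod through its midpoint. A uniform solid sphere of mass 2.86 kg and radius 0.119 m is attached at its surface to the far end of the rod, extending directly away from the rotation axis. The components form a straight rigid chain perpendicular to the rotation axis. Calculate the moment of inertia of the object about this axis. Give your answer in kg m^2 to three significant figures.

Solid disk: I_cm = (1/2)MR² = (1/2)(2.16)(0.363)² = 0.14231 kg m^2; axis through the centre, so I = 0.14231 kg m^2.
Thin rod: I_cm = (1/12)ML² = (1/12)(3.25)(0.527)² = 0.075218 kg m^2; centre at d = 0.363 + 0.2635 = 0.6265 m, so the parallel axis theorem gives I = 0.075218 + (3.25)(0.6265)² = 1.3509 kg m^2.
Solid sphere: I_cm = (2/5)MR² = (2/5)(2.86)(0.119)² = 0.0162 kg m^2; centre at d = 0.363 + 0.2635 + 0.2635 + 0.119 = 1.009 m, so the parallel axis theorem gives I = 0.0162 + (2.86)(1.009)² = 2.9279 kg m^2.
Total I = 0.14231 + 1.3509 + 2.9279 = 4.4211 kg m^2.

4.42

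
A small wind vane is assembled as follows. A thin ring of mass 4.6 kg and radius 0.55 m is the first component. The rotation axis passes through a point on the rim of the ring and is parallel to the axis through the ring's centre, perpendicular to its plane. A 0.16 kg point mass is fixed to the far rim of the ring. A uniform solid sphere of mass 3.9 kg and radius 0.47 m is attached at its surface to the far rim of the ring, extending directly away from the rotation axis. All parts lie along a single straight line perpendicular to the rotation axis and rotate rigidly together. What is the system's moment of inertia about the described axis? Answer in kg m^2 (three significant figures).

12.9

Thin ring: I_cm = MR² = (4.6)(0.55)² = 1.3915 kg m^2; centre at d = 0.55 m, so the parallel axis theorem gives I = 1.3915 + (4.6)(0.55)² = 2.783 kg m^2.
Point mass: I_cm = 0; centre at d = 0.55 + 0.55 = 1.1 m, so the parallel axis theorem gives I = 0 + (0.16)(1.1)² = 0.1936 kg m^2.
Solid sphere: I_cm = (2/5)MR² = (2/5)(3.9)(0.47)² = 0.3446 kg m^2; centre at d = 0.55 + 0.55 + 0.47 = 1.57 m, so the parallel axis theorem gives I = 0.3446 + (3.9)(1.57)² = 9.9577 kg m^2.
Total I = 2.783 + 0.1936 + 9.9577 = 12.934 kg m^2.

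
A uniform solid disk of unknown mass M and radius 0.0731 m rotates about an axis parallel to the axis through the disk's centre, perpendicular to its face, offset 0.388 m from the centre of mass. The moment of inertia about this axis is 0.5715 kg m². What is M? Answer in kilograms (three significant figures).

I = I_cm + Md² = (1/2)MR² + Md² = M·[0.5·(0.0731)² + (0.388)²] = M·0.15322.
So M = 0.5715 / 0.15322 = 3.73 kg.

3.73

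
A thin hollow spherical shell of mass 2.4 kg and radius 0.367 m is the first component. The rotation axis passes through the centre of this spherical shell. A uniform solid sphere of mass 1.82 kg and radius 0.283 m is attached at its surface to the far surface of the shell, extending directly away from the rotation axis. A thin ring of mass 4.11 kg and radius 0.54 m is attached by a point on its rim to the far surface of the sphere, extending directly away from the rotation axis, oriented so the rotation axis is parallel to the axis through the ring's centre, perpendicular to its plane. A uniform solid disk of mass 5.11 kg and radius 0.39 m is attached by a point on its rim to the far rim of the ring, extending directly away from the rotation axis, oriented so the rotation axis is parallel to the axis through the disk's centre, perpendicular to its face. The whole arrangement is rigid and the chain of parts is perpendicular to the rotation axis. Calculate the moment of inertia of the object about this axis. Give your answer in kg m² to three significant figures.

41.1

Spherical shell: I_cm = (2/3)MR² = (2/3)(2.4)(0.367)² = 0.2155 kg m²; axis through the centre, so I = 0.2155 kg m².
Solid sphere: I_cm = (2/5)MR² = (2/5)(1.82)(0.283)² = 0.058305 kg m²; centre at d = 0.367 + 0.283 = 0.65 m, so I = I_cm + Md² gives I = 0.058305 + (1.82)(0.65)² = 0.82725 kg m².
Thin ring: I_cm = MR² = (4.11)(0.54)² = 1.1985 kg m²; centre at d = 0.367 + 0.283 + 0.283 + 0.54 = 1.473 m, so I = I_cm + Md² gives I = 1.1985 + (4.11)(1.473)² = 10.116 kg m².
Solid disk: I_cm = (1/2)MR² = (1/2)(5.11)(0.39)² = 0.38862 kg m²; centre at d = 0.367 + 0.283 + 0.283 + 0.54 + 0.54 + 0.39 = 2.403 m, so I = I_cm + Md² gives I = 0.38862 + (5.11)(2.403)² = 29.896 kg m².
Total I = 0.2155 + 0.82725 + 10.116 + 29.896 = 41.055 kg m².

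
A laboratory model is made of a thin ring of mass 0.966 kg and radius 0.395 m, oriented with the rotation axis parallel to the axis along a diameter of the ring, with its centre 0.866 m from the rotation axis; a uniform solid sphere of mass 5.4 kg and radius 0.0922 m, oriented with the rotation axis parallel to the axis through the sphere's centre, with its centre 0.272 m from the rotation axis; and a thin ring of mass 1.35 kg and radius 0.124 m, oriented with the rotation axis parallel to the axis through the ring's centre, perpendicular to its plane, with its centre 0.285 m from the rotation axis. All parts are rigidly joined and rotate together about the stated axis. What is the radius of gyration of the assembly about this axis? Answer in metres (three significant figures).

Thin ring: I_cm = (1/2)MR² = (1/2)(0.966)(0.395)² = 0.07536 kg·m²; centre at d = 0.866 m, so I = I_cm + Md² gives I = 0.07536 + (0.966)(0.866)² = 0.79982 kg·m².
Solid sphere: I_cm = (2/5)MR² = (2/5)(5.4)(0.0922)² = 0.018362 kg·m²; centre at d = 0.272 m, so I = I_cm + Md² gives I = 0.018362 + (5.4)(0.272)² = 0.41788 kg·m².
Thin ring: I_cm = MR² = (1.35)(0.124)² = 0.020758 kg·m²; centre at d = 0.285 m, so I = I_cm + Md² gives I = 0.020758 + (1.35)(0.285)² = 0.13041 kg·m².
Total I = 1.3481 kg·m²; total mass M = 7.716 kg.
k = √(I/M) = √(1.3481/7.716) = 0.41799 m.

0.418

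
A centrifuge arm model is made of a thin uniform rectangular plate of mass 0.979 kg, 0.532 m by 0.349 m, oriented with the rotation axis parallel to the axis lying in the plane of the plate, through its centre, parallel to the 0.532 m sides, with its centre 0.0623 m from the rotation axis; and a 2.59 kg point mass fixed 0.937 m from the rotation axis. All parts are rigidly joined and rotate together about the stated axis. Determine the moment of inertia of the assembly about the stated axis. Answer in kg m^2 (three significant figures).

2.29

Rectangular plate: I_cm = (1/12)Mb² = (1/12)(0.979)(0.349)² = 0.0099369 kg m^2; centre at d = 0.0623 m, so the parallel axis theorem gives I = 0.0099369 + (0.979)(0.0623)² = 0.013737 kg m^2.
Point mass: I_cm = 0; centre at d = 0.937 m, so the parallel axis theorem gives I = 0 + (2.59)(0.937)² = 2.2739 kg m^2.
Total I = 0.013737 + 2.2739 = 2.2877 kg m^2.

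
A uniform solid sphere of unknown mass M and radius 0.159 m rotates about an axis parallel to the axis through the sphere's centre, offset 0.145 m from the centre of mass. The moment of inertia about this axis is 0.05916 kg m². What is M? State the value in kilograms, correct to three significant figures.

I = I_cm + Md² = (2/5)MR² + Md² = M·[0.4·(0.159)² + (0.145)²] = M·0.031137.
So M = 0.05916 / 0.031137 = 1.9 kg.

1.90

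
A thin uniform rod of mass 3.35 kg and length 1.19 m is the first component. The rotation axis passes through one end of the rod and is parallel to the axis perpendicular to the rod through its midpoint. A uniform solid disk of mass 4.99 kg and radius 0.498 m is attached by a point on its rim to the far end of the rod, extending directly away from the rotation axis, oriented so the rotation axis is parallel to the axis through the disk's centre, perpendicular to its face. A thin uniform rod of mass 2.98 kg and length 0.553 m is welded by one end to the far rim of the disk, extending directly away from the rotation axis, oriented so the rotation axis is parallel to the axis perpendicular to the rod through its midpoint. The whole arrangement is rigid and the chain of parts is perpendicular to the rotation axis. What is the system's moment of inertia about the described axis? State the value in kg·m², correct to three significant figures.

Thin rod: I_cm = (1/12)ML² = (1/12)(3.35)(1.19)² = 0.39533 kg·m²; centre at d = 0.595 m, so I = I_cm + Md² gives I = 0.39533 + (3.35)(0.595)² = 1.5813 kg·m².
Solid disk: I_cm = (1/2)MR² = (1/2)(4.99)(0.498)² = 0.61877 kg·m²; centre at d = 0.595 + 0.595 + 0.498 = 1.688 m, so I = I_cm + Md² gives I = 0.61877 + (4.99)(1.688)² = 14.837 kg·m².
Thin rod: I_cm = (1/12)ML² = (1/12)(2.98)(0.553)² = 0.075943 kg·m²; centre at d = 0.595 + 0.595 + 0.498 + 0.498 + 0.2765 = 2.4625 m, so I = I_cm + Md² gives I = 0.075943 + (2.98)(2.4625)² = 18.146 kg·m².
Total I = 1.5813 + 14.837 + 18.146 = 34.565 kg·m².

34.6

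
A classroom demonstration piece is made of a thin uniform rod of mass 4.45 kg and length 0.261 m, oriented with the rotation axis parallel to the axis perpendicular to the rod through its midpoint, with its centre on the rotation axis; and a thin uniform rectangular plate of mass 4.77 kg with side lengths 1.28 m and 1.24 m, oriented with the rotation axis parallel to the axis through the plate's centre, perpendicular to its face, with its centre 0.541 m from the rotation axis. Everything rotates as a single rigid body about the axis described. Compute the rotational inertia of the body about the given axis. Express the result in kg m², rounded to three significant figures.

Thin rod: I_cm = (1/12)ML² = (1/12)(4.45)(0.261)² = 0.025262 kg m²; axis through the centre, so I = 0.025262 kg m².
Rectangular plate: I_cm = (1/12)M(a²+b²) = (1/12)(4.77)[(1.28)² + (1.24)²] = 1.2625 kg m²; centre at d = 0.541 m, so I = I_cm + Md² gives I = 1.2625 + (4.77)(0.541)² = 2.6585 kg m².
Total I = 0.025262 + 2.6585 = 2.6838 kg m².

2.68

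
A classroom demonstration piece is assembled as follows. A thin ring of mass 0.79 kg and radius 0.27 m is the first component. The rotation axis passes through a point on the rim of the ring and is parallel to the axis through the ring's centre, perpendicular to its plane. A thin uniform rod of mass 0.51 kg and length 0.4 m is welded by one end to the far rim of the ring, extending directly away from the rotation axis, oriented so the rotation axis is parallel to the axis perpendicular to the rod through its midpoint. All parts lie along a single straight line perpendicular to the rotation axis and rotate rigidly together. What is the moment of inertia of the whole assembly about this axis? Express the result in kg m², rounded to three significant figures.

0.401

Thin ring: I_cm = MR² = (0.79)(0.27)² = 0.057591 kg m²; centre at d = 0.27 m, so I = I_cm + Md² gives I = 0.057591 + (0.79)(0.27)² = 0.11518 kg m².
Thin rod: I_cm = (1/12)ML² = (1/12)(0.51)(0.4)² = 0.0068 kg m²; centre at d = 0.27 + 0.27 + 0.2 = 0.74 m, so I = I_cm + Md² gives I = 0.0068 + (0.51)(0.74)² = 0.28608 kg m².
Total I = 0.11518 + 0.28608 = 0.40126 kg m².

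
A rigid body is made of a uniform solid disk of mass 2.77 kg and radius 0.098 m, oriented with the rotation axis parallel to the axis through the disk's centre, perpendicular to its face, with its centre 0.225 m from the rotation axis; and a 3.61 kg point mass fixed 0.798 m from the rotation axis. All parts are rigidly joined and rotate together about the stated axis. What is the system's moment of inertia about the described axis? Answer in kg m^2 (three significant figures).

Solid disk: I_cm = (1/2)MR² = (1/2)(2.77)(0.098)² = 0.013302 kg m^2; centre at d = 0.225 m, so I = I_cm + Md² gives I = 0.013302 + (2.77)(0.225)² = 0.15353 kg m^2.
Point mass: I_cm = 0; centre at d = 0.798 m, so I = I_cm + Md² gives I = 0 + (3.61)(0.798)² = 2.2989 kg m^2.
Total I = 0.15353 + 2.2989 = 2.4524 kg m^2.

2.45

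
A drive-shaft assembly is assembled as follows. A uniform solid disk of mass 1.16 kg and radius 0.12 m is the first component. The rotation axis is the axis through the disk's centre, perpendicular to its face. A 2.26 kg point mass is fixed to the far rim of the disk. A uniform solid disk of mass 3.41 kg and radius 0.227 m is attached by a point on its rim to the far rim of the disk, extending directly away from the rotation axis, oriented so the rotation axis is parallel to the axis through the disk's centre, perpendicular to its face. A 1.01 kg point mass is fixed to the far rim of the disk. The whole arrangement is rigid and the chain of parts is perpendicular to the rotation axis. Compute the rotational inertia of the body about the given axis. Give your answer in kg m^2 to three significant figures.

0.872

Solid disk: I_cm = (1/2)MR² = (1/2)(1.16)(0.12)² = 0.008352 kg m^2; axis through the centre, so I = 0.008352 kg m^2.
Point mass: I_cm = 0; centre at d = 0.12 m, so the parallel axis theorem gives I = 0 + (2.26)(0.12)² = 0.032544 kg m^2.
Solid disk: I_cm = (1/2)MR² = (1/2)(3.41)(0.227)² = 0.087857 kg m^2; centre at d = 0.12 + 0.227 = 0.347 m, so the parallel axis theorem gives I = 0.087857 + (3.41)(0.347)² = 0.49845 kg m^2.
Point mass: I_cm = 0; centre at d = 0.12 + 0.227 + 0.227 = 0.574 m, so the parallel axis theorem gives I = 0 + (1.01)(0.574)² = 0.33277 kg m^2.
Total I = 0.008352 + 0.032544 + 0.49845 + 0.33277 = 0.87212 kg m^2.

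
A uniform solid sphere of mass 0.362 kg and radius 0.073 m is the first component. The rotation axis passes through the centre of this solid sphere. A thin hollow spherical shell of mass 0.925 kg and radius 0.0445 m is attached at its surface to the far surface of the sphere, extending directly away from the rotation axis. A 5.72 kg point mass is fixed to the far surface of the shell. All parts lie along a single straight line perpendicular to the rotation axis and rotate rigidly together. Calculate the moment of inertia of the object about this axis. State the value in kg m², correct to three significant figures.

0.165

Solid sphere: I_cm = (2/5)MR² = (2/5)(0.362)(0.073)² = 0.00077164 kg m²; axis through the centre, so I = 0.00077164 kg m².
Spherical shell: I_cm = (2/3)MR² = (2/3)(0.925)(0.0445)² = 0.0012212 kg m²; centre at d = 0.073 + 0.0445 = 0.1175 m, so the parallel axis theorem gives I = 0.0012212 + (0.925)(0.1175)² = 0.013992 kg m².
Point mass: I_cm = 0; centre at d = 0.073 + 0.0445 + 0.0445 = 0.162 m, so the parallel axis theorem gives I = 0 + (5.72)(0.162)² = 0.15012 kg m².
Total I = 0.00077164 + 0.013992 + 0.15012 = 0.16488 kg m².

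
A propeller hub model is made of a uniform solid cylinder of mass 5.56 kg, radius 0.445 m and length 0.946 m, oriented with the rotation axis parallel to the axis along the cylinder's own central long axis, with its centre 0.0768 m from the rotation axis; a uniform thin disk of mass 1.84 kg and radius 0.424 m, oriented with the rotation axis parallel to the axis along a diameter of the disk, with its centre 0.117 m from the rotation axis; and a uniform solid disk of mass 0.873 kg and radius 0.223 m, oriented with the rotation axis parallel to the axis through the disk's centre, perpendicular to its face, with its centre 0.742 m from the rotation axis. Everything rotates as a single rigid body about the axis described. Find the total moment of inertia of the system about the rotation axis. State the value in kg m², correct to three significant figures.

1.19

Solid cylinder: I_cm = (1/2)MR² = (1/2)(5.56)(0.445)² = 0.55051 kg m²; centre at d = 0.0768 m, so the parallel axis theorem gives I = 0.55051 + (5.56)(0.0768)² = 0.5833 kg m².
Thin disk: I_cm = (1/4)MR² = (1/4)(1.84)(0.424)² = 0.082697 kg m²; centre at d = 0.117 m, so the parallel axis theorem gives I = 0.082697 + (1.84)(0.117)² = 0.10788 kg m².
Solid disk: I_cm = (1/2)MR² = (1/2)(0.873)(0.223)² = 0.021707 kg m²; centre at d = 0.742 m, so the parallel axis theorem gives I = 0.021707 + (0.873)(0.742)² = 0.50235 kg m².
Total I = 0.5833 + 0.10788 + 0.50235 = 1.1935 kg m².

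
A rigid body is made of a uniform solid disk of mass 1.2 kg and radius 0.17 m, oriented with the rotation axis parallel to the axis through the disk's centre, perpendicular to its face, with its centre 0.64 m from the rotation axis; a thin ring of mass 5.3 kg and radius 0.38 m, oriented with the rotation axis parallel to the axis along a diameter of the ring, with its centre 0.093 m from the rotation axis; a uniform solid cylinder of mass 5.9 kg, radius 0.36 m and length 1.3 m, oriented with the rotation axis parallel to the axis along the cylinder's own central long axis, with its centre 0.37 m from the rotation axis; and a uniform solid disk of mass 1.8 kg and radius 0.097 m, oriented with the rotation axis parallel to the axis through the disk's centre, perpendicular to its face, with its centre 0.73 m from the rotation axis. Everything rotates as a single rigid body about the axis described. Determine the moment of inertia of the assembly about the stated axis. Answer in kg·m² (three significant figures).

Solid disk: I_cm = (1/2)MR² = (1/2)(1.2)(0.17)² = 0.01734 kg·m²; centre at d = 0.64 m, so the parallel axis theorem gives I = 0.01734 + (1.2)(0.64)² = 0.50886 kg·m².
Thin ring: I_cm = (1/2)MR² = (1/2)(5.3)(0.38)² = 0.38266 kg·m²; centre at d = 0.093 m, so the parallel axis theorem gives I = 0.38266 + (5.3)(0.093)² = 0.4285 kg·m².
Solid cylinder: I_cm = (1/2)MR² = (1/2)(5.9)(0.36)² = 0.38232 kg·m²; centre at d = 0.37 m, so the parallel axis theorem gives I = 0.38232 + (5.9)(0.37)² = 1.19 kg·m².
Solid disk: I_cm = (1/2)MR² = (1/2)(1.8)(0.097)² = 0.0084681 kg·m²; centre at d = 0.73 m, so the parallel axis theorem gives I = 0.0084681 + (1.8)(0.73)² = 0.96769 kg·m².
Total I = 0.50886 + 0.4285 + 1.19 + 0.96769 = 3.0951 kg·m².

3.10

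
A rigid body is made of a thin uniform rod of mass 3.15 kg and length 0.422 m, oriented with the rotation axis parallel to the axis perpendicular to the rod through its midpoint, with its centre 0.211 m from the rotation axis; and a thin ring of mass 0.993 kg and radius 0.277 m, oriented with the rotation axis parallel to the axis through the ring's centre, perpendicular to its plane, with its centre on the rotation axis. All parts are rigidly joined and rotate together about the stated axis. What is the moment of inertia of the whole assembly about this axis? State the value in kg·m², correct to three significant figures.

0.263

Thin rod: I_cm = (1/12)ML² = (1/12)(3.15)(0.422)² = 0.046747 kg·m²; centre at d = 0.211 m, so I = I_cm + Md² gives I = 0.046747 + (3.15)(0.211)² = 0.18699 kg·m².
Thin ring: I_cm = MR² = (0.993)(0.277)² = 0.076192 kg·m²; axis through the centre, so I = 0.076192 kg·m².
Total I = 0.18699 + 0.076192 = 0.26318 kg·m².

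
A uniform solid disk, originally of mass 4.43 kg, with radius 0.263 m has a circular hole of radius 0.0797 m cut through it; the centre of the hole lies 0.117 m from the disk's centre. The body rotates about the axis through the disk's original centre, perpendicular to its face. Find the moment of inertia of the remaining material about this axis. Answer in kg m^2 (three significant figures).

Unpierced body about its centre: I₀ = (1/2)MR² = (1/2)(4.43)(0.263)² = 0.15321 kg m^2.
The removed disk has mass m = M·(r/R)² = (4.43)(0.0797/0.263)² = 0.40683 kg (same uniform areal density).
Its moment of inertia about the rotation axis (parallel-axis theorem): I_hole = (1/2)mr² + md² = (1/2)(0.40683)(0.0797)² + (0.40683)(0.117)² = 0.0068611 kg m^2.
Treating the hole as negative mass, I = I₀ − I_hole = 0.15321 − 0.0068611 = 0.14635 kg m^2.

0.146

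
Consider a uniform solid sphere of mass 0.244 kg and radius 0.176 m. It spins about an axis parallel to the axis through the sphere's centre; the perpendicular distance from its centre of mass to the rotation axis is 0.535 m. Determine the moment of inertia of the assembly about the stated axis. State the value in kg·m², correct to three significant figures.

0.0729

I_cm = (2/5)MR² = (2/5)(0.244)(0.176)² = 0.0030233 kg·m²; centre at d = 0.535 m, so the parallel axis theorem gives I = 0.0030233 + (0.244)(0.535)² = 0.072862 kg·m².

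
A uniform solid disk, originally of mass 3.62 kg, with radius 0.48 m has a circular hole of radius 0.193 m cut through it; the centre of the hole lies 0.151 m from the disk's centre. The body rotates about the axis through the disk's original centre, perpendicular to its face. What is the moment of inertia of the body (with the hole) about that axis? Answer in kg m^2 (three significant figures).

Unpierced body about its centre: I₀ = (1/2)MR² = (1/2)(3.62)(0.48)² = 0.41702 kg m^2.
The removed disk has mass m = M·(r/R)² = (3.62)(0.193/0.48)² = 0.58525 kg (same uniform areal density).
Its moment of inertia about the rotation axis (parallel-axis theorem): I_hole = (1/2)mr² + md² = (1/2)(0.58525)(0.193)² + (0.58525)(0.151)² = 0.024244 kg m^2.
Treating the hole as negative mass, I = I₀ − I_hole = 0.41702 − 0.024244 = 0.39278 kg m^2.

0.393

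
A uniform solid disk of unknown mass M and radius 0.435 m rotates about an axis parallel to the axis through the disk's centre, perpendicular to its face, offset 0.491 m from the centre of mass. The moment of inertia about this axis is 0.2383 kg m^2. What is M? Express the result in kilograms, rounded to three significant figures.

I = I_cm + Md² = (1/2)MR² + Md² = M·[0.5·(0.435)² + (0.491)²] = M·0.33569.
So M = 0.2383 / 0.33569 = 0.70987 kg.

0.710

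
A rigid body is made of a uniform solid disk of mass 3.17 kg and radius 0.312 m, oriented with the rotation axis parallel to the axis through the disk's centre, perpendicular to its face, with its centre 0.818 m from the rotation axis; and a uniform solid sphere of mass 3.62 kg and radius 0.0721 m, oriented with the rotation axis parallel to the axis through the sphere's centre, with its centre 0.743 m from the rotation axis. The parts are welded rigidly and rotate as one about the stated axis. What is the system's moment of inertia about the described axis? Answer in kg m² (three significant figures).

4.28

Solid disk: I_cm = (1/2)MR² = (1/2)(3.17)(0.312)² = 0.15429 kg m²; centre at d = 0.818 m, so I = I_cm + Md² gives I = 0.15429 + (3.17)(0.818)² = 2.2754 kg m².
Solid sphere: I_cm = (2/5)MR² = (2/5)(3.62)(0.0721)² = 0.0075273 kg m²; centre at d = 0.743 m, so I = I_cm + Md² gives I = 0.0075273 + (3.62)(0.743)² = 2.0059 kg m².
Total I = 2.2754 + 2.0059 = 4.2814 kg m².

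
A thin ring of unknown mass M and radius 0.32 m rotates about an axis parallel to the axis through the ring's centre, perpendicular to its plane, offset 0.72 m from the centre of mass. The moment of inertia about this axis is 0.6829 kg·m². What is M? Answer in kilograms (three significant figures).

1.10

I = I_cm + Md² = MR² + Md² = M·[1·(0.32)² + (0.72)²] = M·0.6208.
So M = 0.6829 / 0.6208 = 1.1 kg.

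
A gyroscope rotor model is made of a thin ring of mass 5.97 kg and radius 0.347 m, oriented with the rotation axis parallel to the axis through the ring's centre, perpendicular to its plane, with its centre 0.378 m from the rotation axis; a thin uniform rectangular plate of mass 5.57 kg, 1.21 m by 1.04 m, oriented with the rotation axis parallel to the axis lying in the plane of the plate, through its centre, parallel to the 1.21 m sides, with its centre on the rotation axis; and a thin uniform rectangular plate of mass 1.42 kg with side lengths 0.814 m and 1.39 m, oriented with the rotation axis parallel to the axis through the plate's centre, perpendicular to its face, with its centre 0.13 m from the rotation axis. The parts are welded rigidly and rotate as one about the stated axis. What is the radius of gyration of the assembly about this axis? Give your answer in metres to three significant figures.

Thin ring: I_cm = MR² = (5.97)(0.347)² = 0.71884 kg m²; centre at d = 0.378 m, so I = I_cm + Md² gives I = 0.71884 + (5.97)(0.378)² = 1.5719 kg m².
Rectangular plate: I_cm = (1/12)Mb² = (1/12)(5.57)(1.04)² = 0.50204 kg m²; axis through the centre, so I = 0.50204 kg m².
Rectangular plate: I_cm = (1/12)M(a²+b²) = (1/12)(1.42)[(0.814)² + (1.39)²] = 0.30704 kg m²; centre at d = 0.13 m, so I = I_cm + Md² gives I = 0.30704 + (1.42)(0.13)² = 0.33104 kg m².
Total I = 2.4049 kg m²; total mass M = 12.96 kg.
k = √(I/M) = √(2.4049/12.96) = 0.43077 m.

0.431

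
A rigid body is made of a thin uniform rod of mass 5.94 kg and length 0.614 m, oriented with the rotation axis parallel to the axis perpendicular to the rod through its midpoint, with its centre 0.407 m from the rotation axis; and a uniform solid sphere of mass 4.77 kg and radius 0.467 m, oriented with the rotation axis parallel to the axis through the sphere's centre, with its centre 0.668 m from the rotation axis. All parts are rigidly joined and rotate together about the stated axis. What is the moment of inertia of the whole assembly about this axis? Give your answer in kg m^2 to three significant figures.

3.72

Thin rod: I_cm = (1/12)ML² = (1/12)(5.94)(0.614)² = 0.18661 kg m^2; centre at d = 0.407 m, so the parallel axis theorem gives I = 0.18661 + (5.94)(0.407)² = 1.1706 kg m^2.
Solid sphere: I_cm = (2/5)MR² = (2/5)(4.77)(0.467)² = 0.41611 kg m^2; centre at d = 0.668 m, so the parallel axis theorem gives I = 0.41611 + (4.77)(0.668)² = 2.5446 kg m^2.
Total I = 1.1706 + 2.5446 = 3.7152 kg m^2.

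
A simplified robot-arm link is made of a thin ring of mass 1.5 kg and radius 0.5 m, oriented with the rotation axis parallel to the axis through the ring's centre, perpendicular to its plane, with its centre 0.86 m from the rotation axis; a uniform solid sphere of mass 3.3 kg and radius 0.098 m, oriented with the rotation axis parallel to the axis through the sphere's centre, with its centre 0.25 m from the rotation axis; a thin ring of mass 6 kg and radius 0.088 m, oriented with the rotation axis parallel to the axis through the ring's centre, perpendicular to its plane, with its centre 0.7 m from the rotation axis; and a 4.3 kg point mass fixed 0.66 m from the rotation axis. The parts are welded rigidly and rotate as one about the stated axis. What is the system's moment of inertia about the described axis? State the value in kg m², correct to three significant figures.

Thin ring: I_cm = MR² = (1.5)(0.5)² = 0.375 kg m²; centre at d = 0.86 m, so I = I_cm + Md² gives I = 0.375 + (1.5)(0.86)² = 1.4844 kg m².
Solid sphere: I_cm = (2/5)MR² = (2/5)(3.3)(0.098)² = 0.012677 kg m²; centre at d = 0.25 m, so I = I_cm + Md² gives I = 0.012677 + (3.3)(0.25)² = 0.21893 kg m².
Thin ring: I_cm = MR² = (6)(0.088)² = 0.046464 kg m²; centre at d = 0.7 m, so I = I_cm + Md² gives I = 0.046464 + (6)(0.7)² = 2.9865 kg m².
Point mass: I_cm = 0; centre at d = 0.66 m, so I = I_cm + Md² gives I = 0 + (4.3)(0.66)² = 1.8731 kg m².
Total I = 1.4844 + 0.21893 + 2.9865 + 1.8731 = 6.5629 kg m².

6.56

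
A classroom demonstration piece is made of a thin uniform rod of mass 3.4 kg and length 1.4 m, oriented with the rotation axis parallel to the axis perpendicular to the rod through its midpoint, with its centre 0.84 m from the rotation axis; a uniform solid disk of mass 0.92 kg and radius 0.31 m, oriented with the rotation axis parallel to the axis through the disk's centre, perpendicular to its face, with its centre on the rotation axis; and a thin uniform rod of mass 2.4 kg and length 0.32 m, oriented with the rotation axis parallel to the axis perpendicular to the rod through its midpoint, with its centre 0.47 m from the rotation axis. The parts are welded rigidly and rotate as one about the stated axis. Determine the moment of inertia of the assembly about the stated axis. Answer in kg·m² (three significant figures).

3.55

Thin rod: I_cm = (1/12)ML² = (1/12)(3.4)(1.4)² = 0.55533 kg·m²; centre at d = 0.84 m, so I = I_cm + Md² gives I = 0.55533 + (3.4)(0.84)² = 2.9544 kg·m².
Solid disk: I_cm = (1/2)MR² = (1/2)(0.92)(0.31)² = 0.044206 kg·m²; axis through the centre, so I = 0.044206 kg·m².
Thin rod: I_cm = (1/12)ML² = (1/12)(2.4)(0.32)² = 0.02048 kg·m²; centre at d = 0.47 m, so I = I_cm + Md² gives I = 0.02048 + (2.4)(0.47)² = 0.55064 kg·m².
Total I = 2.9544 + 0.044206 + 0.55064 = 3.5492 kg·m².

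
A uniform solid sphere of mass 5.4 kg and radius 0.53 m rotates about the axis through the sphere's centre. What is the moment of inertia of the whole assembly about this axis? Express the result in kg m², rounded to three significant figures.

0.607

I_cm = (2/5)MR² = (2/5)(5.4)(0.53)² = 0.60674 kg m²; axis through the centre, so I = 0.60674 kg m².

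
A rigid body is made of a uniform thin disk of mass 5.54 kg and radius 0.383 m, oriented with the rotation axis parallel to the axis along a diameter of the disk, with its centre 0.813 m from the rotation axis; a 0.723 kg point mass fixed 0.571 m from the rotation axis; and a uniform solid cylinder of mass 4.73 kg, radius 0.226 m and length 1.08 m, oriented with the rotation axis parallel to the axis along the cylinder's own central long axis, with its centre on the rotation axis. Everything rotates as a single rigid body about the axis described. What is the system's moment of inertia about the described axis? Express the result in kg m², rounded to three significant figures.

4.22

Thin disk: I_cm = (1/4)MR² = (1/4)(5.54)(0.383)² = 0.20316 kg m²; centre at d = 0.813 m, so I = I_cm + Md² gives I = 0.20316 + (5.54)(0.813)² = 3.8649 kg m².
Point mass: I_cm = 0; centre at d = 0.571 m, so I = I_cm + Md² gives I = 0 + (0.723)(0.571)² = 0.23573 kg m².
Solid cylinder: I_cm = (1/2)MR² = (1/2)(4.73)(0.226)² = 0.12079 kg m²; axis through the centre, so I = 0.12079 kg m².
Total I = 3.8649 + 0.23573 + 0.12079 = 4.2215 kg m².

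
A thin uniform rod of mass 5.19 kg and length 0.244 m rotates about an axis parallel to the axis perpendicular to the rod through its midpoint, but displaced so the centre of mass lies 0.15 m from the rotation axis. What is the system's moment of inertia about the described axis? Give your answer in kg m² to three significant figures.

I_cm = (1/12)ML² = (1/12)(5.19)(0.244)² = 0.025749 kg m²; centre at d = 0.15 m, so the parallel axis theorem gives I = 0.025749 + (5.19)(0.15)² = 0.14252 kg m².

0.143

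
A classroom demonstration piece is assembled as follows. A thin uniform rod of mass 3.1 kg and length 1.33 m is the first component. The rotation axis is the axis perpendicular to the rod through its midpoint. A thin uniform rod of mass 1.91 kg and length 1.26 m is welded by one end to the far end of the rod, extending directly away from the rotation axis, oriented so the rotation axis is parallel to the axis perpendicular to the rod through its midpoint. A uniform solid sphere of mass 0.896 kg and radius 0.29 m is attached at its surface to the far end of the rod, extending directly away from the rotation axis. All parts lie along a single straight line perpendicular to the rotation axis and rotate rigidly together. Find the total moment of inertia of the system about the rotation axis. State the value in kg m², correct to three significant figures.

Thin rod: I_cm = (1/12)ML² = (1/12)(3.1)(1.33)² = 0.45697 kg m²; axis through the centre, so I = 0.45697 kg m².
Thin rod: I_cm = (1/12)ML² = (1/12)(1.91)(1.26)² = 0.25269 kg m²; centre at d = 0.665 + 0.63 = 1.295 m, so I = I_cm + Md² gives I = 0.25269 + (1.91)(1.295)² = 3.4558 kg m².
Solid sphere: I_cm = (2/5)MR² = (2/5)(0.896)(0.29)² = 0.030141 kg m²; centre at d = 0.665 + 0.63 + 0.63 + 0.29 = 2.215 m, so I = I_cm + Md² gives I = 0.030141 + (0.896)(2.215)² = 4.4261 kg m².
Total I = 0.45697 + 3.4558 + 4.4261 = 8.3389 kg m².

8.34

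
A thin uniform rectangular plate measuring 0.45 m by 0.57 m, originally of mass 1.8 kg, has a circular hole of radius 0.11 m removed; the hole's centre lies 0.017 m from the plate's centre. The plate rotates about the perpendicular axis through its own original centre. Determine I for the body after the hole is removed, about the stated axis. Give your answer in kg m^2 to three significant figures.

Unpierced body about its centre: I₀ = (1/12)M(a²+b²) = (1/12)(1.8)[(0.45)² + (0.57)²] = 0.07911 kg m^2.
The removed disk has mass m = M·πr²/(ab) = (1.8)·π(0.11)²/(0.45·0.57) = 0.26676 kg (same uniform areal density).
Its moment of inertia about the rotation axis (parallel-axis theorem): I_hole = (1/2)mr² + md² = (1/2)(0.26676)(0.11)² + (0.26676)(0.017)² = 0.001691 kg m^2.
Treating the hole as negative mass, I = I₀ − I_hole = 0.07911 − 0.001691 = 0.077419 kg m^2.

0.0774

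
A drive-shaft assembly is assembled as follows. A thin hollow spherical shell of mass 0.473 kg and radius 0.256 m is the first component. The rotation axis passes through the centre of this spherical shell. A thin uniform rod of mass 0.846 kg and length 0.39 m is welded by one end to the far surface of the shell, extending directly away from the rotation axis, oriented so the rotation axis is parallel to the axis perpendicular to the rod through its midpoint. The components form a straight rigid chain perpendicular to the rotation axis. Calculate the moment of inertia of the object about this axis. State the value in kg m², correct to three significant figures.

0.203

Spherical shell: I_cm = (2/3)MR² = (2/3)(0.473)(0.256)² = 0.020666 kg m²; axis through the centre, so I = 0.020666 kg m².
Thin rod: I_cm = (1/12)ML² = (1/12)(0.846)(0.39)² = 0.010723 kg m²; centre at d = 0.256 + 0.195 = 0.451 m, so I = I_cm + Md² gives I = 0.010723 + (0.846)(0.451)² = 0.1828 kg m².
Total I = 0.020666 + 0.1828 = 0.20347 kg m².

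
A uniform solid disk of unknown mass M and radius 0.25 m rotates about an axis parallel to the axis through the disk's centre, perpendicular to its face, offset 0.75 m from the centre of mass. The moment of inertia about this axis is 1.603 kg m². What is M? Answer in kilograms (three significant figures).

I = I_cm + Md² = (1/2)MR² + Md² = M·[0.5·(0.25)² + (0.75)²] = M·0.59375.
So M = 1.603 / 0.59375 = 2.6998 kg.

2.70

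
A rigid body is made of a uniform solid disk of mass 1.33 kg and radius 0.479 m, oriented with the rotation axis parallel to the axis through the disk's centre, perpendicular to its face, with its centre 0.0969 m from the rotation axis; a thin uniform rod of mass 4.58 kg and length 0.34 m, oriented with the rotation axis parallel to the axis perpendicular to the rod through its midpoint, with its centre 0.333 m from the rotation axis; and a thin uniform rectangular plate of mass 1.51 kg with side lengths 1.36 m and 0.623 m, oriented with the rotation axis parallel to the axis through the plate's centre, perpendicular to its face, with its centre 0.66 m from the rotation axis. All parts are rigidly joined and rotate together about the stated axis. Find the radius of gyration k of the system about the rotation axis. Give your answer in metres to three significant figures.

0.472

Solid disk: I_cm = (1/2)MR² = (1/2)(1.33)(0.479)² = 0.15258 kg m²; centre at d = 0.0969 m, so I = I_cm + Md² gives I = 0.15258 + (1.33)(0.0969)² = 0.16507 kg m².
Thin rod: I_cm = (1/12)ML² = (1/12)(4.58)(0.34)² = 0.044121 kg m²; centre at d = 0.333 m, so I = I_cm + Md² gives I = 0.044121 + (4.58)(0.333)² = 0.55199 kg m².
Rectangular plate: I_cm = (1/12)M(a²+b²) = (1/12)(1.51)[(1.36)² + (0.623)²] = 0.28158 kg m²; centre at d = 0.66 m, so I = I_cm + Md² gives I = 0.28158 + (1.51)(0.66)² = 0.93934 kg m².
Total I = 1.6564 kg m²; total mass M = 7.42 kg.
k = √(I/M) = √(1.6564/7.42) = 0.47248 m.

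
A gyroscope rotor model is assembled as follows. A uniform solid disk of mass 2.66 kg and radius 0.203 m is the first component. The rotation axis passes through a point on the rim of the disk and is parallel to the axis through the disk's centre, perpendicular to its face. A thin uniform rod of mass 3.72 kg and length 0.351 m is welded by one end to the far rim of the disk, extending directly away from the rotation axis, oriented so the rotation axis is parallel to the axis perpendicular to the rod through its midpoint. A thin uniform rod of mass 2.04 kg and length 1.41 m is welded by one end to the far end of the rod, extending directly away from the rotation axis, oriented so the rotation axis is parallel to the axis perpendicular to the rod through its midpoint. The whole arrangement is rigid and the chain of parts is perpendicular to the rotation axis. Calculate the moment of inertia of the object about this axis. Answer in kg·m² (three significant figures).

6.16

Solid disk: I_cm = (1/2)MR² = (1/2)(2.66)(0.203)² = 0.054808 kg·m²; centre at d = 0.203 m, so I = I_cm + Md² gives I = 0.054808 + (2.66)(0.203)² = 0.16442 kg·m².
Thin rod: I_cm = (1/12)ML² = (1/12)(3.72)(0.351)² = 0.038192 kg·m²; centre at d = 0.203 + 0.203 + 0.1755 = 0.5815 m, so I = I_cm + Md² gives I = 0.038192 + (3.72)(0.5815)² = 1.2961 kg·m².
Thin rod: I_cm = (1/12)ML² = (1/12)(2.04)(1.41)² = 0.33798 kg·m²; centre at d = 0.203 + 0.203 + 0.1755 + 0.1755 + 0.705 = 1.462 m, so I = I_cm + Md² gives I = 0.33798 + (2.04)(1.462)² = 4.6984 kg·m².
Total I = 0.16442 + 1.2961 + 4.6984 = 6.1589 kg·m².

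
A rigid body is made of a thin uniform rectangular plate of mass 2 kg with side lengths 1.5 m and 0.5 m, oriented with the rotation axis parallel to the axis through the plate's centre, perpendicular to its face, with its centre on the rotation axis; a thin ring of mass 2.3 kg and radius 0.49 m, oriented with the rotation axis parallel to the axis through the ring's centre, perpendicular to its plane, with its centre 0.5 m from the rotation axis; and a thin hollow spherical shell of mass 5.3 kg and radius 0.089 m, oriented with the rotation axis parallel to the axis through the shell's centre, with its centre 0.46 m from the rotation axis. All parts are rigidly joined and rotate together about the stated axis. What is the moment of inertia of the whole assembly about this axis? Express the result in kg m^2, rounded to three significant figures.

Rectangular plate: I_cm = (1/12)M(a²+b²) = (1/12)(2)[(1.5)² + (0.5)²] = 0.41667 kg m^2; axis through the centre, so I = 0.41667 kg m^2.
Thin ring: I_cm = MR² = (2.3)(0.49)² = 0.55223 kg m^2; centre at d = 0.5 m, so I = I_cm + Md² gives I = 0.55223 + (2.3)(0.5)² = 1.1272 kg m^2.
Spherical shell: I_cm = (2/3)MR² = (2/3)(5.3)(0.089)² = 0.027988 kg m^2; centre at d = 0.46 m, so I = I_cm + Md² gives I = 0.027988 + (5.3)(0.46)² = 1.1495 kg m^2.
Total I = 0.41667 + 1.1272 + 1.1495 = 2.6934 kg m^2.

2.69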